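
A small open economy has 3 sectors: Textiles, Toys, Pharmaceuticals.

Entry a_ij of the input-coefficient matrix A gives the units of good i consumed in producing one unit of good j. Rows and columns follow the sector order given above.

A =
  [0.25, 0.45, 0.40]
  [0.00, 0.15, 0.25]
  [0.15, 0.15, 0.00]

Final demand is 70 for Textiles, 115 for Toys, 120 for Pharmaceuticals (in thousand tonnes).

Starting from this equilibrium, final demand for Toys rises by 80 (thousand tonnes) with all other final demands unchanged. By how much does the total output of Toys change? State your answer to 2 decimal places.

I − A =
  [   0.75    -0.45    -0.40]
  [   0.00     0.85    -0.25]
  [  -0.15    -0.15     1.00]
Cofactors of I−A, C_ij = (−1)^(i+j)·(minor ij) (rows/columns in the sector order above):
  C_11 = (0.85)(1.00) − (-0.25)(-0.15) = 0.8125
  C_12 = −[(0.00)(1.00) − (-0.25)(-0.15)] = 0.0375
  C_13 = (0.00)(-0.15) − (0.85)(-0.15) = 0.1275
  C_21 = −[(-0.45)(1.00) − (-0.40)(-0.15)] = 0.5100
  C_22 = (0.75)(1.00) − (-0.40)(-0.15) = 0.6900
  C_23 = −[(0.75)(-0.15) − (-0.45)(-0.15)] = 0.1800
  C_31 = (-0.45)(-0.25) − (-0.40)(0.85) = 0.4525
  C_32 = −[(0.75)(-0.25) − (-0.40)(0.00)] = 0.1875
  C_33 = (0.75)(0.85) − (-0.45)(0.00) = 0.6375
det(I−A) = Σ_j (I−A)_1j·C_1j = (0.75)(0.8125) + (-0.45)(0.0375) + (-0.40)(0.1275) = 0.5415
adj(I−A) = Cᵀ =
  [ 0.8125   0.5100   0.4525]
  [ 0.0375   0.6900   0.1875]
  [ 0.1275   0.1800   0.6375]
(I − A)⁻¹ = adj(I−A) / det(I−A) ≈
  [   1.5005     0.9418     0.8356]
  [   0.0693     1.2742     0.3463]
  [   0.2355     0.3324     1.1773]
Δx = (I − A)⁻¹ Δd with Δd having +80 in the Toys component and 0 elsewhere.
So Δx_2 = L_22 · (+80), where L_22 = adj(I−A)_22 / det(I−A) = 0.6900 / 0.5415.
Δx_2 = 0.6900 × (+80) / 0.5415 = 55.20 / 0.5415 ≈ 101.94.

Δx_2 = 101.94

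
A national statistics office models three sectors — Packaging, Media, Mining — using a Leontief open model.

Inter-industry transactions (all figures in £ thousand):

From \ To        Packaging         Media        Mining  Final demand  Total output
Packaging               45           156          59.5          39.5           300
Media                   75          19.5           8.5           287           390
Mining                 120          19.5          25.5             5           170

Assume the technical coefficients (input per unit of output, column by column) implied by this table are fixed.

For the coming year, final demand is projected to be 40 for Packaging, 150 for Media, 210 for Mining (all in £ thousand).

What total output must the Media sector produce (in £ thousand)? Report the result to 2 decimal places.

x_2 = 273.15

Technical coefficients a_ij = z_ij / X_j:
  a_11 = 45/300 = 0.15, a_21 = 75/300 = 0.25, a_31 = 120/300 = 0.40
  a_12 = 156/390 = 0.40, a_22 = 19.5/390 = 0.05, a_32 = 19.5/390 = 0.05
  a_13 = 59.5/170 = 0.35, a_23 = 8.5/170 = 0.05, a_33 = 25.5/170 = 0.15
I − A =
  [   0.85    -0.40    -0.35]
  [  -0.25     0.95    -0.05]
  [  -0.40    -0.05     0.85]
Cofactors of I−A, C_ij = (−1)^(i+j)·(minor ij) (rows/columns in the sector order above):
  C_11 = (0.95)(0.85) − (-0.05)(-0.05) = 0.8050
  C_12 = −[(-0.25)(0.85) − (-0.05)(-0.40)] = 0.2325
  C_13 = (-0.25)(-0.05) − (0.95)(-0.40) = 0.3925
  C_21 = −[(-0.40)(0.85) − (-0.35)(-0.05)] = 0.3575
  C_22 = (0.85)(0.85) − (-0.35)(-0.40) = 0.5825
  C_23 = −[(0.85)(-0.05) − (-0.40)(-0.40)] = 0.2025
  C_31 = (-0.40)(-0.05) − (-0.35)(0.95) = 0.3525
  C_32 = −[(0.85)(-0.05) − (-0.35)(-0.25)] = 0.1300
  C_33 = (0.85)(0.95) − (-0.40)(-0.25) = 0.7075
det(I−A) = Σ_j (I−A)_1j·C_1j = (0.85)(0.8050) + (-0.40)(0.2325) + (-0.35)(0.3925) = 0.453875
adj(I−A) = Cᵀ =
  [ 0.8050   0.3575   0.3525]
  [ 0.2325   0.5825   0.1300]
  [ 0.3925   0.2025   0.7075]
(I − A)⁻¹ = adj(I−A) / det(I−A) ≈
  [   1.7736     0.7877     0.7766]
  [   0.5123     1.2834     0.2864]
  [   0.8648     0.4462     1.5588]
x = (I − A)⁻¹ d = adj(I−A)·d / det(I−A), with det(I−A) = 0.453875:
  x_1 = (0.8050·40 + 0.3575·150 + 0.3525·210) / 0.453875 = 159.85 / 0.453875 ≈ 352.19
  x_2 = (0.2325·40 + 0.5825·150 + 0.1300·210) / 0.453875 = 123.975 / 0.453875 ≈ 273.15
  x_3 = (0.3925·40 + 0.2025·150 + 0.7075·210) / 0.453875 = 194.65 / 0.453875 ≈ 428.86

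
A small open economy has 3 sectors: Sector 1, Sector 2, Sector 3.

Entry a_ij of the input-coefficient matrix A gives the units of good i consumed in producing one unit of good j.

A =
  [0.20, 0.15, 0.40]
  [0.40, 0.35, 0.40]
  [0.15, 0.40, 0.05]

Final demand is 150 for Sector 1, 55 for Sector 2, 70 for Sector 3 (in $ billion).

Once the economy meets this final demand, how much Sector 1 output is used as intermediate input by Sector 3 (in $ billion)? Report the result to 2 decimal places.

I − A =
  [   0.80    -0.15    -0.40]
  [  -0.40     0.65    -0.40]
  [  -0.15    -0.40     0.95]
Cofactors of I−A, C_ij = (−1)^(i+j)·(minor ij) (rows/columns in the sector order above):
  C_11 = (0.65)(0.95) − (-0.40)(-0.40) = 0.4575
  C_12 = −[(-0.40)(0.95) − (-0.40)(-0.15)] = 0.4400
  C_13 = (-0.40)(-0.40) − (0.65)(-0.15) = 0.2575
  C_21 = −[(-0.15)(0.95) − (-0.40)(-0.40)] = 0.3025
  C_22 = (0.80)(0.95) − (-0.40)(-0.15) = 0.7000
  C_23 = −[(0.80)(-0.40) − (-0.15)(-0.15)] = 0.3425
  C_31 = (-0.15)(-0.40) − (-0.40)(0.65) = 0.3200
  C_32 = −[(0.80)(-0.40) − (-0.40)(-0.40)] = 0.4800
  C_33 = (0.80)(0.65) − (-0.15)(-0.40) = 0.4600
det(I−A) = Σ_j (I−A)_1j·C_1j = (0.80)(0.4575) + (-0.15)(0.4400) + (-0.40)(0.2575) = 0.1970
adj(I−A) = Cᵀ =
  [ 0.4575   0.3025   0.3200]
  [ 0.4400   0.7000   0.4800]
  [ 0.2575   0.3425   0.4600]
(I − A)⁻¹ = adj(I−A) / det(I−A) ≈
  [   2.3223     1.5355     1.6244]
  [   2.2335     3.5533     2.4365]
  [   1.3071     1.7386     2.3350]
First solve x = (I − A)⁻¹ d = adj(I−A)·d / det(I−A); in particular x_3 = (0.2575·150 + 0.3425·55 + 0.4600·70) / 0.1970 = 89.6625 / 0.1970 ≈ 455.1396.
Intermediate flow from 1 to 3: z_13 = a_13 · x_3 = 0.40 × 89.6625 / 0.1970 = 35.865 / 0.1970 ≈ 182.06.

z_13 = 182.06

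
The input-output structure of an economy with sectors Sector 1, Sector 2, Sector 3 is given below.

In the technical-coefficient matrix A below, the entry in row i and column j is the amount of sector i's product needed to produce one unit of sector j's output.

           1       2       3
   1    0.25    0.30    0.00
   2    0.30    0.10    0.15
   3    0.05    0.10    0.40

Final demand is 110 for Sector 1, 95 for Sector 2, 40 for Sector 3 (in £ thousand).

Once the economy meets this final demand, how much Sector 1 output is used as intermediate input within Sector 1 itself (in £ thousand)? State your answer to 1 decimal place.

z_11 = 56.8

I − A =
  [   0.75    -0.30     0.00]
  [  -0.30     0.90    -0.15]
  [  -0.05    -0.10     0.60]
Cofactors of I−A, C_ij = (−1)^(i+j)·(minor ij) (rows/columns in the sector order above):
  C_11 = (0.90)(0.60) − (-0.15)(-0.10) = 0.5250
  C_12 = −[(-0.30)(0.60) − (-0.15)(-0.05)] = 0.1875
  C_13 = (-0.30)(-0.10) − (0.90)(-0.05) = 0.0750
  C_21 = −[(-0.30)(0.60) − (0.00)(-0.10)] = 0.1800
  C_22 = (0.75)(0.60) − (0.00)(-0.05) = 0.4500
  C_23 = −[(0.75)(-0.10) − (-0.30)(-0.05)] = 0.0900
  C_31 = (-0.30)(-0.15) − (0.00)(0.90) = 0.0450
  C_32 = −[(0.75)(-0.15) − (0.00)(-0.30)] = 0.1125
  C_33 = (0.75)(0.90) − (-0.30)(-0.30) = 0.5850
det(I−A) = Σ_j (I−A)_1j·C_1j = (0.75)(0.5250) + (-0.30)(0.1875) + (0.00)(0.0750) = 0.3375
adj(I−A) = Cᵀ =
  [ 0.5250   0.1800   0.0450]
  [ 0.1875   0.4500   0.1125]
  [ 0.0750   0.0900   0.5850]
(I − A)⁻¹ = adj(I−A) / det(I−A) ≈
  [   1.5556     0.5333     0.1333]
  [   0.5556     1.3333     0.3333]
  [   0.2222     0.2667     1.7333]
First solve x = (I − A)⁻¹ d = adj(I−A)·d / det(I−A); in particular x_1 = (0.5250·110 + 0.1800·95 + 0.0450·40) / 0.3375 = 76.65 / 0.3375 ≈ 227.111.
Intermediate flow from 1 to 1: z_11 = a_11 · x_1 = 0.25 × 76.65 / 0.3375 = 19.1625 / 0.3375 ≈ 56.8.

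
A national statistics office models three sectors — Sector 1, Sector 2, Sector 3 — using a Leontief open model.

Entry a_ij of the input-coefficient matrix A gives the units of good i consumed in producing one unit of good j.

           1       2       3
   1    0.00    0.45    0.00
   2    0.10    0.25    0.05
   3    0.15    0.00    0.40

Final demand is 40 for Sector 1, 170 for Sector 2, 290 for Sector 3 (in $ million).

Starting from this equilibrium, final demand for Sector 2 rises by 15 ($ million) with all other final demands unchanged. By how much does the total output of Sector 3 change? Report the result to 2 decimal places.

I − A =
  [   1.00    -0.45     0.00]
  [  -0.10     0.75    -0.05]
  [  -0.15     0.00     0.60]
Cofactors of I−A, C_ij = (−1)^(i+j)·(minor ij) (rows/columns in the sector order above):
  C_11 = (0.75)(0.60) − (-0.05)(0.00) = 0.4500
  C_12 = −[(-0.10)(0.60) − (-0.05)(-0.15)] = 0.0675
  C_13 = (-0.10)(0.00) − (0.75)(-0.15) = 0.1125
  C_21 = −[(-0.45)(0.60) − (0.00)(0.00)] = 0.2700
  C_22 = (1.00)(0.60) − (0.00)(-0.15) = 0.6000
  C_23 = −[(1.00)(0.00) − (-0.45)(-0.15)] = 0.0675
  C_31 = (-0.45)(-0.05) − (0.00)(0.75) = 0.0225
  C_32 = −[(1.00)(-0.05) − (0.00)(-0.10)] = 0.0500
  C_33 = (1.00)(0.75) − (-0.45)(-0.10) = 0.7050
det(I−A) = Σ_j (I−A)_1j·C_1j = (1.00)(0.4500) + (-0.45)(0.0675) + (0.00)(0.1125) = 0.419625
adj(I−A) = Cᵀ =
  [ 0.4500   0.2700   0.0225]
  [ 0.0675   0.6000   0.0500]
  [ 0.1125   0.0675   0.7050]
(I − A)⁻¹ = adj(I−A) / det(I−A) ≈
  [   1.0724     0.6434     0.0536]
  [   0.1609     1.4298     0.1192]
  [   0.2681     0.1609     1.6801]
Δx = (I − A)⁻¹ Δd with Δd having +15 in the Sector 2 component and 0 elsewhere.
So Δx_3 = L_32 · (+15), where L_32 = adj(I−A)_32 / det(I−A) = 0.0675 / 0.419625.
Δx_3 = 0.0675 × (+15) / 0.419625 = 1.0125 / 0.419625 ≈ 2.41.

Δx_3 = 2.41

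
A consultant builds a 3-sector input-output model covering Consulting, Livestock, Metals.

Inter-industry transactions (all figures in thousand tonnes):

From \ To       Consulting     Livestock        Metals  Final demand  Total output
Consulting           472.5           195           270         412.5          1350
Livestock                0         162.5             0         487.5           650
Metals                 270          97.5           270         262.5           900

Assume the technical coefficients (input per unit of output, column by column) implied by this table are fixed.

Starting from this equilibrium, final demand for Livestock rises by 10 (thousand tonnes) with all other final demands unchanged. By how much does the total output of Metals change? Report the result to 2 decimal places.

Δx_M = 5.32

Technical coefficients a_ij = z_ij / X_j:
  a_CC = 472.5/1350 = 0.35, a_LC = 0/1350 = 0.00, a_MC = 270/1350 = 0.20
  a_CL = 195/650 = 0.30, a_LL = 162.5/650 = 0.25, a_ML = 97.5/650 = 0.15
  a_CM = 270/900 = 0.30, a_LM = 0/900 = 0.00, a_MM = 270/900 = 0.30
I − A =
  [   0.65    -0.30    -0.30]
  [   0.00     0.75     0.00]
  [  -0.20    -0.15     0.70]
Cofactors of I−A, C_ij = (−1)^(i+j)·(minor ij) (rows/columns in the sector order above):
  C_11 = (0.75)(0.70) − (0.00)(-0.15) = 0.5250
  C_12 = −[(0.00)(0.70) − (0.00)(-0.20)] = 0.0000
  C_13 = (0.00)(-0.15) − (0.75)(-0.20) = 0.1500
  C_21 = −[(-0.30)(0.70) − (-0.30)(-0.15)] = 0.2550
  C_22 = (0.65)(0.70) − (-0.30)(-0.20) = 0.3950
  C_23 = −[(0.65)(-0.15) − (-0.30)(-0.20)] = 0.1575
  C_31 = (-0.30)(0.00) − (-0.30)(0.75) = 0.2250
  C_32 = −[(0.65)(0.00) − (-0.30)(0.00)] = 0.0000
  C_33 = (0.65)(0.75) − (-0.30)(0.00) = 0.4875
det(I−A) = Σ_j (I−A)_1j·C_1j = (0.65)(0.5250) + (-0.30)(0.0000) + (-0.30)(0.1500) = 0.29625
adj(I−A) = Cᵀ =
  [ 0.5250   0.2550   0.2250]
  [ 0.0000   0.3950   0.0000]
  [ 0.1500   0.1575   0.4875]
(I − A)⁻¹ = adj(I−A) / det(I−A) ≈
  [   1.7722     0.8608     0.7595]
  [   0.0000     1.3333     0.0000]
  [   0.5063     0.5316     1.6456]
Δx = (I − A)⁻¹ Δd with Δd having +10 in the Livestock component and 0 elsewhere.
So Δx_M = L_ML · (+10), where L_ML = adj(I−A)_ML / det(I−A) = 0.1575 / 0.29625.
Δx_M = 0.1575 × (+10) / 0.29625 = 1.575 / 0.29625 ≈ 5.32.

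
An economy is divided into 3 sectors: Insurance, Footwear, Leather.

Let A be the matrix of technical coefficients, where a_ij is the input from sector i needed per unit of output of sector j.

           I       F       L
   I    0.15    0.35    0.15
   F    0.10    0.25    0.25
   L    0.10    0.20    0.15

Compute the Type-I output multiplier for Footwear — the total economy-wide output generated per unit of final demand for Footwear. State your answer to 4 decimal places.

m_F = 2.7764

I − A =
  [   0.85    -0.35    -0.15]
  [  -0.10     0.75    -0.25]
  [  -0.10    -0.20     0.85]
Cofactors of I−A, C_ij = (−1)^(i+j)·(minor ij) (rows/columns in the sector order above):
  C_11 = (0.75)(0.85) − (-0.25)(-0.20) = 0.5875
  C_12 = −[(-0.10)(0.85) − (-0.25)(-0.10)] = 0.1100
  C_13 = (-0.10)(-0.20) − (0.75)(-0.10) = 0.0950
  C_21 = −[(-0.35)(0.85) − (-0.15)(-0.20)] = 0.3275
  C_22 = (0.85)(0.85) − (-0.15)(-0.10) = 0.7075
  C_23 = −[(0.85)(-0.20) − (-0.35)(-0.10)] = 0.2050
  C_31 = (-0.35)(-0.25) − (-0.15)(0.75) = 0.2000
  C_32 = −[(0.85)(-0.25) − (-0.15)(-0.10)] = 0.2275
  C_33 = (0.85)(0.75) − (-0.35)(-0.10) = 0.6025
det(I−A) = Σ_j (I−A)_1j·C_1j = (0.85)(0.5875) + (-0.35)(0.1100) + (-0.15)(0.0950) = 0.446625
adj(I−A) = Cᵀ =
  [ 0.5875   0.3275   0.2000]
  [ 0.1100   0.7075   0.2275]
  [ 0.0950   0.2050   0.6025]
(I − A)⁻¹ = adj(I−A) / det(I−A) ≈
  [   1.31542     0.73328     0.44780]
  [   0.24629     1.58410     0.50938]
  [   0.21271     0.45900     1.34901]
The output multiplier for sector j is the column-j sum of the Leontief inverse (I − A)⁻¹ = adj(I−A) / det(I−A).
Column F of adj(I−A): (0.3275, 0.7075, 0.2050); det(I−A) = 0.446625.
m_F = (0.3275 + 0.7075 + 0.2050) / 0.446625 = 1.24 / 0.446625 ≈ 2.7764.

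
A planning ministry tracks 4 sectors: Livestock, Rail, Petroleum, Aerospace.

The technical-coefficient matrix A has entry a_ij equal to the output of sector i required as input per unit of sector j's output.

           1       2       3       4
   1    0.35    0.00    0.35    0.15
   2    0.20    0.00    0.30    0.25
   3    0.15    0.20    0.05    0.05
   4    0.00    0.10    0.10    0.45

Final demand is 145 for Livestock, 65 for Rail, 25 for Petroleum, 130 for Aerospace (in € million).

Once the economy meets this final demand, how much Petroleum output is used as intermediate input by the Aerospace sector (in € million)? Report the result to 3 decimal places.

I − A =
  [   0.65     0.00    -0.35    -0.15]
  [  -0.20     1.00    -0.30    -0.25]
  [  -0.15    -0.20     0.95    -0.05]
  [   0.00    -0.10    -0.10     0.55]
Compute the cofactors C_ij = (−1)^(i+j)·(3×3 minor ij) of I−A; the adjugate is their transpose:
adj(I−A) = Cᵀ =
  [ 0.45425   0.05750   0.20325   0.16850]
  [ 0.13200   0.30525   0.16500   0.18975]
  [ 0.10175   0.07700   0.33825   0.09350]
  [ 0.04250   0.06950   0.09150   0.51200]
det(I−A) = Σ_j (I−A)_1j·C_1j = (0.65)(0.45425) + (0.00)(0.13200) + (-0.35)(0.10175) + (-0.15)(0.04250) = 0.253275
(I − A)⁻¹ = adj(I−A) / det(I−A) ≈
  [   1.7935     0.2270     0.8025     0.6653]
  [   0.5212     1.2052     0.6515     0.7492]
  [   0.4017     0.3040     1.3355     0.3692]
  [   0.1678     0.2744     0.3613     2.0215]
First solve x = (I − A)⁻¹ d = adj(I−A)·d / det(I−A); in particular x_4 = (0.04250·145 + 0.06950·65 + 0.09150·25 + 0.51200·130) / 0.253275 = 79.5275 / 0.253275 ≈ 313.99664.
Intermediate flow from 3 to 4: z_34 = a_34 · x_4 = 0.05 × 79.5275 / 0.253275 = 3.976375 / 0.253275 ≈ 15.700.

z_34 = 15.700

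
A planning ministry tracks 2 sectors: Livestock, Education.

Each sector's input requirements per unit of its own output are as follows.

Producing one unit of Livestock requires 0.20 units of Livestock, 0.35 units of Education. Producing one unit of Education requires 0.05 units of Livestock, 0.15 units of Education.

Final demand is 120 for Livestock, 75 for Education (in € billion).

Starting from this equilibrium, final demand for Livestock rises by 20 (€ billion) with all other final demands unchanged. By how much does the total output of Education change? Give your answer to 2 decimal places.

I − A =
  [   0.80    -0.05]
  [  -0.35     0.85]
det(I−A) = (0.80)(0.85) − (-0.05)(-0.35) = 0.6625
adj(I−A) = [[0.85, 0.05], [0.35, 0.80]]
(I − A)⁻¹ = adj(I−A) / det(I−A) ≈
  [   1.2830     0.0755]
  [   0.5283     1.2075]
Δx = (I − A)⁻¹ Δd with Δd having +20 in the Livestock component and 0 elsewhere.
So Δx_2 = L_21 · (+20), where L_21 = adj(I−A)_21 / det(I−A) = 0.35 / 0.6625.
Δx_2 = 0.35 × (+20) / 0.6625 = 7.00 / 0.6625 ≈ 10.57.

Δx_2 = 10.57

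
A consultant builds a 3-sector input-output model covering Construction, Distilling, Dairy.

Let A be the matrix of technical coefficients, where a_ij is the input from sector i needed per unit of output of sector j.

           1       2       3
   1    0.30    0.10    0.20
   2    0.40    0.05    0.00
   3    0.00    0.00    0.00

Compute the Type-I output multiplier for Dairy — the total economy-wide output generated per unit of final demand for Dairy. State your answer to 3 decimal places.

m_3 = 1.432

I − A =
  [   0.70    -0.10    -0.20]
  [  -0.40     0.95     0.00]
  [   0.00     0.00     1.00]
Cofactors of I−A, C_ij = (−1)^(i+j)·(minor ij) (rows/columns in the sector order above):
  C_11 = (0.95)(1.00) − (0.00)(0.00) = 0.9500
  C_12 = −[(-0.40)(1.00) − (0.00)(0.00)] = 0.4000
  C_13 = (-0.40)(0.00) − (0.95)(0.00) = 0.0000
  C_21 = −[(-0.10)(1.00) − (-0.20)(0.00)] = 0.1000
  C_22 = (0.70)(1.00) − (-0.20)(0.00) = 0.7000
  C_23 = −[(0.70)(0.00) − (-0.10)(0.00)] = 0.0000
  C_31 = (-0.10)(0.00) − (-0.20)(0.95) = 0.1900
  C_32 = −[(0.70)(0.00) − (-0.20)(-0.40)] = 0.0800
  C_33 = (0.70)(0.95) − (-0.10)(-0.40) = 0.6250
det(I−A) = Σ_j (I−A)_1j·C_1j = (0.70)(0.9500) + (-0.10)(0.4000) + (-0.20)(0.0000) = 0.6250
adj(I−A) = Cᵀ =
  [ 0.9500   0.1000   0.1900]
  [ 0.4000   0.7000   0.0800]
  [ 0.0000   0.0000   0.6250]
(I − A)⁻¹ = adj(I−A) / det(I−A) ≈
  [   1.5200     0.1600     0.3040]
  [   0.6400     1.1200     0.1280]
  [   0.0000     0.0000     1.0000]
The output multiplier for sector j is the column-j sum of the Leontief inverse (I − A)⁻¹ = adj(I−A) / det(I−A).
Column 3 of adj(I−A): (0.1900, 0.0800, 0.6250); det(I−A) = 0.6250.
m_3 = (0.1900 + 0.0800 + 0.6250) / 0.6250 = 0.895 / 0.6250 = 1.432.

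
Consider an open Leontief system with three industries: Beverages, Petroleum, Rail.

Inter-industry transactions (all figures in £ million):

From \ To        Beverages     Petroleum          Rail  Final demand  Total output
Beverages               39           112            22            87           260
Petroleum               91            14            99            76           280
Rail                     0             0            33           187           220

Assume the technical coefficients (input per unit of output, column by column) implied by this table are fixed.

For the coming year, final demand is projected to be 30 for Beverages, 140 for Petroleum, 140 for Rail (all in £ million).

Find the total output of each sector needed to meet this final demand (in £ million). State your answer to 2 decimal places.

Technical coefficients a_ij = z_ij / X_j:
  a_BB = 39/260 = 0.15, a_PB = 91/260 = 0.35, a_RB = 0/260 = 0.00
  a_BP = 112/280 = 0.40, a_PP = 14/280 = 0.05, a_RP = 0/280 = 0.00
  a_BR = 22/220 = 0.10, a_PR = 99/220 = 0.45, a_RR = 33/220 = 0.15
I − A =
  [   0.85    -0.40    -0.10]
  [  -0.35     0.95    -0.45]
  [   0.00     0.00     0.85]
Cofactors of I−A, C_ij = (−1)^(i+j)·(minor ij) (rows/columns in the sector order above):
  C_11 = (0.95)(0.85) − (-0.45)(0.00) = 0.8075
  C_12 = −[(-0.35)(0.85) − (-0.45)(0.00)] = 0.2975
  C_13 = (-0.35)(0.00) − (0.95)(0.00) = 0.0000
  C_21 = −[(-0.40)(0.85) − (-0.10)(0.00)] = 0.3400
  C_22 = (0.85)(0.85) − (-0.10)(0.00) = 0.7225
  C_23 = −[(0.85)(0.00) − (-0.40)(0.00)] = 0.0000
  C_31 = (-0.40)(-0.45) − (-0.10)(0.95) = 0.2750
  C_32 = −[(0.85)(-0.45) − (-0.10)(-0.35)] = 0.4175
  C_33 = (0.85)(0.95) − (-0.40)(-0.35) = 0.6675
det(I−A) = Σ_j (I−A)_1j·C_1j = (0.85)(0.8075) + (-0.40)(0.2975) + (-0.10)(0.0000) = 0.567375
adj(I−A) = Cᵀ =
  [ 0.8075   0.3400   0.2750]
  [ 0.2975   0.7225   0.4175]
  [ 0.0000   0.0000   0.6675]
(I − A)⁻¹ = adj(I−A) / det(I−A) ≈
  [   1.4232     0.5993     0.4847]
  [   0.5243     1.2734     0.7358]
  [   0.0000     0.0000     1.1765]
x = (I − A)⁻¹ d = adj(I−A)·d / det(I−A), with det(I−A) = 0.567375:
  x_B = (0.8075·30 + 0.3400·140 + 0.2750·140) / 0.567375 = 110.325 / 0.567375 ≈ 194.45
  x_P = (0.2975·30 + 0.7225·140 + 0.4175·140) / 0.567375 = 168.525 / 0.567375 ≈ 297.03
  x_R = (0.0000·30 + 0.0000·140 + 0.6675·140) / 0.567375 = 93.45 / 0.567375 ≈ 164.71

x_B = 194.45, x_P = 297.03, x_R = 164.71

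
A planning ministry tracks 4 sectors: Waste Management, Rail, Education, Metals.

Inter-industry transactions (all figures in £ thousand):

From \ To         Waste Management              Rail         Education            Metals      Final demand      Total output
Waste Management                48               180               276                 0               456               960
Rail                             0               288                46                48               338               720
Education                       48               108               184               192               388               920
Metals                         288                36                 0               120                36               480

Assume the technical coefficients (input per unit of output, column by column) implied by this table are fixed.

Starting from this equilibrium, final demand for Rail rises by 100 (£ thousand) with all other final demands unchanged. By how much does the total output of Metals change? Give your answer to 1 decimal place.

Technical coefficients a_ij = z_ij / X_j:
  a_11 = 48/960 = 0.05, a_21 = 0/960 = 0.00, a_31 = 48/960 = 0.05, a_41 = 288/960 = 0.30
  a_12 = 180/720 = 0.25, a_22 = 288/720 = 0.40, a_32 = 108/720 = 0.15, a_42 = 36/720 = 0.05
  a_13 = 276/920 = 0.30, a_23 = 46/920 = 0.05, a_33 = 184/920 = 0.20, a_43 = 0/920 = 0.00
  a_14 = 0/480 = 0.00, a_24 = 48/480 = 0.10, a_34 = 192/480 = 0.40, a_44 = 120/480 = 0.25
I − A =
  [   0.95    -0.25    -0.30     0.00]
  [   0.00     0.60    -0.05    -0.10]
  [  -0.05    -0.15     0.80    -0.40]
  [  -0.30    -0.05     0.00     0.75]
Compute the cofactors C_ij = (−1)^(i+j)·(3×3 minor ij) of I−A; the adjugate is their transpose:
adj(I−A) = Cᵀ =
  [ 0.349375   0.189750   0.142875   0.101500]
  [ 0.031875   0.522750   0.044625   0.093500]
  [ 0.098750   0.165250   0.415250   0.243500]
  [ 0.141875   0.110750   0.060125   0.439250]
det(I−A) = Σ_j (I−A)_1j·C_1j = (0.95)(0.349375) + (-0.25)(0.031875) + (-0.30)(0.098750) + (0.00)(0.141875) = 0.2943125
(I − A)⁻¹ = adj(I−A) / det(I−A) ≈
  [   1.1871     0.6447     0.4855     0.3449]
  [   0.1083     1.7762     0.1516     0.3177]
  [   0.3355     0.5615     1.4109     0.8274]
  [   0.4821     0.3763     0.2043     1.4925]
Δx = (I − A)⁻¹ Δd with Δd having +100 in the Rail component and 0 elsewhere.
So Δx_4 = L_42 · (+100), where L_42 = adj(I−A)_42 / det(I−A) = 0.110750 / 0.2943125.
Δx_4 = 0.110750 × (+100) / 0.2943125 = 11.075 / 0.2943125 ≈ 37.6.

Δx_4 = 37.6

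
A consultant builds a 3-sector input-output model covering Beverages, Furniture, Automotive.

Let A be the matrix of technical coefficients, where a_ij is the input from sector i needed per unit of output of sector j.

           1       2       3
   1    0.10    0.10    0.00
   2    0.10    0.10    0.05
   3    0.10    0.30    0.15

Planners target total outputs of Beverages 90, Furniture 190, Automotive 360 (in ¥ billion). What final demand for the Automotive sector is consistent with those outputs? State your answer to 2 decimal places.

d_3 = 240.00

I − A =
  [   0.90    -0.10     0.00]
  [  -0.10     0.90    -0.05]
  [  -0.10    -0.30     0.85]
d = (I − A) x:
  d_1 = (+0.90)·90 + (-0.10)·190 + (+0.00)·360 = 62.00
  d_2 = (-0.10)·90 + (+0.90)·190 + (-0.05)·360 = 144.00
  d_3 = (-0.10)·90 + (-0.30)·190 + (+0.85)·360 = 240.00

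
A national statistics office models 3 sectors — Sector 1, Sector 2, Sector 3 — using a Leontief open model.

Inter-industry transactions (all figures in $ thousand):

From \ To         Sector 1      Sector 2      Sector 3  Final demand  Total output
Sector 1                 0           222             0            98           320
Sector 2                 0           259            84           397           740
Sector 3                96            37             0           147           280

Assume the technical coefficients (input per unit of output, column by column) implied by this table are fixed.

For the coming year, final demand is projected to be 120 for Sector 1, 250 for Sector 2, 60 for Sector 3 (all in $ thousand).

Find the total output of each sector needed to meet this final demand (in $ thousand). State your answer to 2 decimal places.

Technical coefficients a_ij = z_ij / X_j:
  a_11 = 0/320 = 0.00, a_21 = 0/320 = 0.00, a_31 = 96/320 = 0.30
  a_12 = 222/740 = 0.30, a_22 = 259/740 = 0.35, a_32 = 37/740 = 0.05
  a_13 = 0/280 = 0.00, a_23 = 84/280 = 0.30, a_33 = 0/280 = 0.00
I − A =
  [   1.00    -0.30     0.00]
  [   0.00     0.65    -0.30]
  [  -0.30    -0.05     1.00]
Cofactors of I−A, C_ij = (−1)^(i+j)·(minor ij) (rows/columns in the sector order above):
  C_11 = (0.65)(1.00) − (-0.30)(-0.05) = 0.6350
  C_12 = −[(0.00)(1.00) − (-0.30)(-0.30)] = 0.0900
  C_13 = (0.00)(-0.05) − (0.65)(-0.30) = 0.1950
  C_21 = −[(-0.30)(1.00) − (0.00)(-0.05)] = 0.3000
  C_22 = (1.00)(1.00) − (0.00)(-0.30) = 1.0000
  C_23 = −[(1.00)(-0.05) − (-0.30)(-0.30)] = 0.1400
  C_31 = (-0.30)(-0.30) − (0.00)(0.65) = 0.0900
  C_32 = −[(1.00)(-0.30) − (0.00)(0.00)] = 0.3000
  C_33 = (1.00)(0.65) − (-0.30)(0.00) = 0.6500
det(I−A) = Σ_j (I−A)_1j·C_1j = (1.00)(0.6350) + (-0.30)(0.0900) + (0.00)(0.1950) = 0.6080
adj(I−A) = Cᵀ =
  [ 0.6350   0.3000   0.0900]
  [ 0.0900   1.0000   0.3000]
  [ 0.1950   0.1400   0.6500]
(I − A)⁻¹ = adj(I−A) / det(I−A) ≈
  [   1.0444     0.4934     0.1480]
  [   0.1480     1.6447     0.4934]
  [   0.3207     0.2303     1.0691]
x = (I − A)⁻¹ d = adj(I−A)·d / det(I−A), with det(I−A) = 0.6080:
  x_1 = (0.6350·120 + 0.3000·250 + 0.0900·60) / 0.6080 = 156.60 / 0.6080 ≈ 257.57
  x_2 = (0.0900·120 + 1.0000·250 + 0.3000·60) / 0.6080 = 278.80 / 0.6080 ≈ 458.55
  x_3 = (0.1950·120 + 0.1400·250 + 0.6500·60) / 0.6080 = 97.40 / 0.6080 ≈ 160.20

x_1 = 257.57, x_2 = 458.55, x_3 = 160.20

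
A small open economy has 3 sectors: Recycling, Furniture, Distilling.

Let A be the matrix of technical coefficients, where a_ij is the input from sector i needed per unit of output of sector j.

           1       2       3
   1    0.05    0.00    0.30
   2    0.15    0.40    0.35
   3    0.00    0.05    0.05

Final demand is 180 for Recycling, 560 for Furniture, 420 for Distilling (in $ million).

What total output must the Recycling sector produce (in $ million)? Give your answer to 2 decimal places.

x_1 = 351.02

I − A =
  [   0.95     0.00    -0.30]
  [  -0.15     0.60    -0.35]
  [   0.00    -0.05     0.95]
Cofactors of I−A, C_ij = (−1)^(i+j)·(minor ij) (rows/columns in the sector order above):
  C_11 = (0.60)(0.95) − (-0.35)(-0.05) = 0.5525
  C_12 = −[(-0.15)(0.95) − (-0.35)(0.00)] = 0.1425
  C_13 = (-0.15)(-0.05) − (0.60)(0.00) = 0.0075
  C_21 = −[(0.00)(0.95) − (-0.30)(-0.05)] = 0.0150
  C_22 = (0.95)(0.95) − (-0.30)(0.00) = 0.9025
  C_23 = −[(0.95)(-0.05) − (0.00)(0.00)] = 0.0475
  C_31 = (0.00)(-0.35) − (-0.30)(0.60) = 0.1800
  C_32 = −[(0.95)(-0.35) − (-0.30)(-0.15)] = 0.3775
  C_33 = (0.95)(0.60) − (0.00)(-0.15) = 0.5700
det(I−A) = Σ_j (I−A)_1j·C_1j = (0.95)(0.5525) + (0.00)(0.1425) + (-0.30)(0.0075) = 0.522625
adj(I−A) = Cᵀ =
  [ 0.5525   0.0150   0.1800]
  [ 0.1425   0.9025   0.3775]
  [ 0.0075   0.0475   0.5700]
(I − A)⁻¹ = adj(I−A) / det(I−A) ≈
  [   1.0572     0.0287     0.3444]
  [   0.2727     1.7269     0.7223]
  [   0.0144     0.0909     1.0906]
x = (I − A)⁻¹ d = adj(I−A)·d / det(I−A), with det(I−A) = 0.522625:
  x_1 = (0.5525·180 + 0.0150·560 + 0.1800·420) / 0.522625 = 183.45 / 0.522625 ≈ 351.02
  x_2 = (0.1425·180 + 0.9025·560 + 0.3775·420) / 0.522625 = 689.60 / 0.522625 ≈ 1319.49
  x_3 = (0.0075·180 + 0.0475·560 + 0.5700·420) / 0.522625 = 267.35 / 0.522625 ≈ 511.55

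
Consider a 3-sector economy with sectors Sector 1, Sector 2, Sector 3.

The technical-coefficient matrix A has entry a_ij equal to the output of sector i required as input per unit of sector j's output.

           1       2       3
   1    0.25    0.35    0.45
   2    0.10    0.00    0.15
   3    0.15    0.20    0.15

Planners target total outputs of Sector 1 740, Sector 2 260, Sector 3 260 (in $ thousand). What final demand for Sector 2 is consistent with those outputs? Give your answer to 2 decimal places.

I − A =
  [   0.75    -0.35    -0.45]
  [  -0.10     1.00    -0.15]
  [  -0.15    -0.20     0.85]
d = (I − A) x:
  d_1 = (+0.75)·740 + (-0.35)·260 + (-0.45)·260 = 347.00
  d_2 = (-0.10)·740 + (+1.00)·260 + (-0.15)·260 = 147.00
  d_3 = (-0.15)·740 + (-0.20)·260 + (+0.85)·260 = 58.00

d_2 = 147.00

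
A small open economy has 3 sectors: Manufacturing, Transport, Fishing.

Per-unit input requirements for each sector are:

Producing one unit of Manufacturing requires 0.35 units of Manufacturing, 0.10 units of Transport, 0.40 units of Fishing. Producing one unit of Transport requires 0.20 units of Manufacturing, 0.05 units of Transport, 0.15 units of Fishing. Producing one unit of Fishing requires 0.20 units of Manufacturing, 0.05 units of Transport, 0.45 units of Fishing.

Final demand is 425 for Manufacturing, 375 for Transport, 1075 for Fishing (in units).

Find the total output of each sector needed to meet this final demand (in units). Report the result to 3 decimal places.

x_M = 2020.249, x_T = 799.065, x_F = 3641.745

I − A =
  [   0.65    -0.20    -0.20]
  [  -0.10     0.95    -0.05]
  [  -0.40    -0.15     0.55]
Cofactors of I−A, C_ij = (−1)^(i+j)·(minor ij) (rows/columns in the sector order above):
  C_11 = (0.95)(0.55) − (-0.05)(-0.15) = 0.5150
  C_12 = −[(-0.10)(0.55) − (-0.05)(-0.40)] = 0.0750
  C_13 = (-0.10)(-0.15) − (0.95)(-0.40) = 0.3950
  C_21 = −[(-0.20)(0.55) − (-0.20)(-0.15)] = 0.1400
  C_22 = (0.65)(0.55) − (-0.20)(-0.40) = 0.2775
  C_23 = −[(0.65)(-0.15) − (-0.20)(-0.40)] = 0.1775
  C_31 = (-0.20)(-0.05) − (-0.20)(0.95) = 0.2000
  C_32 = −[(0.65)(-0.05) − (-0.20)(-0.10)] = 0.0525
  C_33 = (0.65)(0.95) − (-0.20)(-0.10) = 0.5975
det(I−A) = Σ_j (I−A)_1j·C_1j = (0.65)(0.5150) + (-0.20)(0.0750) + (-0.20)(0.3950) = 0.24075
adj(I−A) = Cᵀ =
  [ 0.5150   0.1400   0.2000]
  [ 0.0750   0.2775   0.0525]
  [ 0.3950   0.1775   0.5975]
(I − A)⁻¹ = adj(I−A) / det(I−A) ≈
  [   2.1391     0.5815     0.8307]
  [   0.3115     1.1526     0.2181]
  [   1.6407     0.7373     2.4818]
x = (I − A)⁻¹ d = adj(I−A)·d / det(I−A), with det(I−A) = 0.24075:
  x_M = (0.5150·425 + 0.1400·375 + 0.2000·1075) / 0.24075 = 486.375 / 0.24075 ≈ 2020.249
  x_T = (0.0750·425 + 0.2775·375 + 0.0525·1075) / 0.24075 = 192.375 / 0.24075 ≈ 799.065
  x_F = (0.3950·425 + 0.1775·375 + 0.5975·1075) / 0.24075 = 876.75 / 0.24075 ≈ 3641.745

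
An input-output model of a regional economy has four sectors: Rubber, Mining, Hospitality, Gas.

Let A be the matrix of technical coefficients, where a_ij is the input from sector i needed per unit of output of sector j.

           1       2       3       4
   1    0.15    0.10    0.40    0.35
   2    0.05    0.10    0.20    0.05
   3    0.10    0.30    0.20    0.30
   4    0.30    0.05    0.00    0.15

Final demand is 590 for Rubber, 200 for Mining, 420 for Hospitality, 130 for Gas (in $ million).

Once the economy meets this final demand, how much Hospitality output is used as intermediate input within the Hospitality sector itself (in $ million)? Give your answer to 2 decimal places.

I − A =
  [   0.85    -0.10    -0.40    -0.35]
  [  -0.05     0.90    -0.20    -0.05]
  [  -0.10    -0.30     0.80    -0.30]
  [  -0.30    -0.05     0.00     0.85]
Compute the cofactors C_ij = (−1)^(i+j)·(3×3 minor ij) of I−A; the adjugate is their transpose:
adj(I−A) = Cᵀ =
  [ 0.55600   0.19000   0.32550   0.35500]
  [ 0.08100   0.42400   0.14650   0.11000]
  [ 0.17525   0.21725   0.54700   0.27800]
  [ 0.20100   0.09200   0.12350   0.51300]
det(I−A) = Σ_j (I−A)_1j·C_1j = (0.85)(0.55600) + (-0.10)(0.08100) + (-0.40)(0.17525) + (-0.35)(0.20100) = 0.32405
(I − A)⁻¹ = adj(I−A) / det(I−A) ≈
  [   1.7158     0.5863     1.0045     1.0955]
  [   0.2500     1.3084     0.4521     0.3395]
  [   0.5408     0.6704     1.6880     0.8579]
  [   0.6203     0.2839     0.3811     1.5831]
First solve x = (I − A)⁻¹ d = adj(I−A)·d / det(I−A); in particular x_3 = (0.17525·590 + 0.21725·200 + 0.54700·420 + 0.27800·130) / 0.32405 = 412.7275 / 0.32405 ≈ 1273.6538.
Intermediate flow from 3 to 3: z_33 = a_33 · x_3 = 0.20 × 412.7275 / 0.32405 = 82.5455 / 0.32405 ≈ 254.73.

z_33 = 254.73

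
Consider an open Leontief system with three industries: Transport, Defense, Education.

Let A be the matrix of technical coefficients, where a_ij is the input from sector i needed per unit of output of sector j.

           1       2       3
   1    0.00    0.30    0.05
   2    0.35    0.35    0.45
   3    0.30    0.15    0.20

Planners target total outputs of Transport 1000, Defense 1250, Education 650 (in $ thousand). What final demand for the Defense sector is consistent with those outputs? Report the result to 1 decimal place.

d_2 = 170.0

I − A =
  [   1.00    -0.30    -0.05]
  [  -0.35     0.65    -0.45]
  [  -0.30    -0.15     0.80]
d = (I − A) x:
  d_1 = (+1.00)·1000 + (-0.30)·1250 + (-0.05)·650 = 592.5
  d_2 = (-0.35)·1000 + (+0.65)·1250 + (-0.45)·650 = 170.0
  d_3 = (-0.30)·1000 + (-0.15)·1250 + (+0.80)·650 = 32.5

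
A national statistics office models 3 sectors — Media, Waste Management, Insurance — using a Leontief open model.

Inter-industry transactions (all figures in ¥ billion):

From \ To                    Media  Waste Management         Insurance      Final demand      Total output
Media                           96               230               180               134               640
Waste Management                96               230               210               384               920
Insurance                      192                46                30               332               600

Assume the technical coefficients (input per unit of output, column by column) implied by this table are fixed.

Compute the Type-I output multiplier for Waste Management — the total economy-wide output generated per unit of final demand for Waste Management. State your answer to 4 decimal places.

Technical coefficients a_ij = z_ij / X_j:
  a_11 = 96/640 = 0.15, a_21 = 96/640 = 0.15, a_31 = 192/640 = 0.30
  a_12 = 230/920 = 0.25, a_22 = 230/920 = 0.25, a_32 = 46/920 = 0.05
  a_13 = 180/600 = 0.30, a_23 = 210/600 = 0.35, a_33 = 30/600 = 0.05
I − A =
  [   0.85    -0.25    -0.30]
  [  -0.15     0.75    -0.35]
  [  -0.30    -0.05     0.95]
Cofactors of I−A, C_ij = (−1)^(i+j)·(minor ij) (rows/columns in the sector order above):
  C_11 = (0.75)(0.95) − (-0.35)(-0.05) = 0.6950
  C_12 = −[(-0.15)(0.95) − (-0.35)(-0.30)] = 0.2475
  C_13 = (-0.15)(-0.05) − (0.75)(-0.30) = 0.2325
  C_21 = −[(-0.25)(0.95) − (-0.30)(-0.05)] = 0.2525
  C_22 = (0.85)(0.95) − (-0.30)(-0.30) = 0.7175
  C_23 = −[(0.85)(-0.05) − (-0.25)(-0.30)] = 0.1175
  C_31 = (-0.25)(-0.35) − (-0.30)(0.75) = 0.3125
  C_32 = −[(0.85)(-0.35) − (-0.30)(-0.15)] = 0.3425
  C_33 = (0.85)(0.75) − (-0.25)(-0.15) = 0.6000
det(I−A) = Σ_j (I−A)_1j·C_1j = (0.85)(0.6950) + (-0.25)(0.2475) + (-0.30)(0.2325) = 0.459125
adj(I−A) = Cᵀ =
  [ 0.6950   0.2525   0.3125]
  [ 0.2475   0.7175   0.3425]
  [ 0.2325   0.1175   0.6000]
(I − A)⁻¹ = adj(I−A) / det(I−A) ≈
  [   1.51375     0.54996     0.68064]
  [   0.53907     1.56276     0.74598]
  [   0.50640     0.25592     1.30683]
The output multiplier for sector j is the column-j sum of the Leontief inverse (I − A)⁻¹ = adj(I−A) / det(I−A).
Column 2 of adj(I−A): (0.2525, 0.7175, 0.1175); det(I−A) = 0.459125.
m_2 = (0.2525 + 0.7175 + 0.1175) / 0.459125 = 1.0875 / 0.459125 ≈ 2.3686.

m_2 = 2.3686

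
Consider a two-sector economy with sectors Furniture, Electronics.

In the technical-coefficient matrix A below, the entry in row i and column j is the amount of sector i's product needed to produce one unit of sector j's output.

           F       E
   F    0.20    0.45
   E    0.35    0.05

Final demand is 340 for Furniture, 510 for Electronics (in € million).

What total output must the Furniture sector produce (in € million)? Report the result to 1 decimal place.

I − A =
  [   0.80    -0.45]
  [  -0.35     0.95]
det(I−A) = (0.80)(0.95) − (-0.45)(-0.35) = 0.6025
adj(I−A) = [[0.95, 0.45], [0.35, 0.80]]
(I − A)⁻¹ = adj(I−A) / det(I−A) ≈
  [   1.5768     0.7469]
  [   0.5809     1.3278]
x = (I − A)⁻¹ d = adj(I−A)·d / det(I−A), with det(I−A) = 0.6025:
  x_F = (0.95·340 + 0.45·510) / 0.6025 = 552.50 / 0.6025 ≈ 917.0
  x_E = (0.35·340 + 0.80·510) / 0.6025 = 527.00 / 0.6025 ≈ 874.7

x_F = 917.0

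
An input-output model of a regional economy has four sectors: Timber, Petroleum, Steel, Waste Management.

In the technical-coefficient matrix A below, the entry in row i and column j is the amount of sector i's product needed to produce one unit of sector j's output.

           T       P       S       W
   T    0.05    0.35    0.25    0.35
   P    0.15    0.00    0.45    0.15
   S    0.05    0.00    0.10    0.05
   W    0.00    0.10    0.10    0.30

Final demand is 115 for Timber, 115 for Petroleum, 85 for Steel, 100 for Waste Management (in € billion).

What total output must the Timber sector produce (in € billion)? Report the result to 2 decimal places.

x_T = 316.56

I − A =
  [   0.95    -0.35    -0.25    -0.35]
  [  -0.15     1.00    -0.45    -0.15]
  [  -0.05     0.00     0.90    -0.05]
  [   0.00    -0.10    -0.10     0.70]
Compute the cofactors C_ij = (−1)^(i+j)·(3×3 minor ij) of I−A; the adjugate is their transpose:
adj(I−A) = Cᵀ =
  [ 0.609250   0.251500   0.337500   0.382625]
  [ 0.110250   0.583250   0.345000   0.204750]
  [ 0.035000   0.018750   0.608750   0.065000]
  [ 0.020750   0.086000   0.136250   0.787375]
det(I−A) = Σ_j (I−A)_1j·C_1j = (0.95)(0.609250) + (-0.35)(0.110250) + (-0.25)(0.035000) + (-0.35)(0.020750) = 0.5241875
(I − A)⁻¹ = adj(I−A) / det(I−A) ≈
  [   1.1623     0.4798     0.6439     0.7299]
  [   0.2103     1.1127     0.6582     0.3906]
  [   0.0668     0.0358     1.1613     0.1240]
  [   0.0396     0.1641     0.2599     1.5021]
x = (I − A)⁻¹ d = adj(I−A)·d / det(I−A), with det(I−A) = 0.5241875:
  x_T = (0.609250·115 + 0.251500·115 + 0.337500·85 + 0.382625·100) / 0.5241875 = 165.93625 / 0.5241875 ≈ 316.56
  x_P = (0.110250·115 + 0.583250·115 + 0.345000·85 + 0.204750·100) / 0.5241875 = 129.5525 / 0.5241875 ≈ 247.15
  x_S = (0.035000·115 + 0.018750·115 + 0.608750·85 + 0.065000·100) / 0.5241875 = 64.425 / 0.5241875 ≈ 122.90
  x_W = (0.020750·115 + 0.086000·115 + 0.136250·85 + 0.787375·100) / 0.5241875 = 102.595 / 0.5241875 ≈ 195.72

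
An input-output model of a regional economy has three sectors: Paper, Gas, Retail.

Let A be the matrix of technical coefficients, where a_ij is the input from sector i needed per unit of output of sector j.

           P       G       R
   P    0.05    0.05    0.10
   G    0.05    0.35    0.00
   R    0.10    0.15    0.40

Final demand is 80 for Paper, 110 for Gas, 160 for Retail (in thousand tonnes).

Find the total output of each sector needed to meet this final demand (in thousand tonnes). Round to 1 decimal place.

x_P = 128.7, x_G = 179.1, x_R = 332.9

I − A =
  [   0.95    -0.05    -0.10]
  [  -0.05     0.65     0.00]
  [  -0.10    -0.15     0.60]
Cofactors of I−A, C_ij = (−1)^(i+j)·(minor ij) (rows/columns in the sector order above):
  C_11 = (0.65)(0.60) − (0.00)(-0.15) = 0.3900
  C_12 = −[(-0.05)(0.60) − (0.00)(-0.10)] = 0.0300
  C_13 = (-0.05)(-0.15) − (0.65)(-0.10) = 0.0725
  C_21 = −[(-0.05)(0.60) − (-0.10)(-0.15)] = 0.0450
  C_22 = (0.95)(0.60) − (-0.10)(-0.10) = 0.5600
  C_23 = −[(0.95)(-0.15) − (-0.05)(-0.10)] = 0.1475
  C_31 = (-0.05)(0.00) − (-0.10)(0.65) = 0.0650
  C_32 = −[(0.95)(0.00) − (-0.10)(-0.05)] = 0.0050
  C_33 = (0.95)(0.65) − (-0.05)(-0.05) = 0.6150
det(I−A) = Σ_j (I−A)_1j·C_1j = (0.95)(0.3900) + (-0.05)(0.0300) + (-0.10)(0.0725) = 0.36175
adj(I−A) = Cᵀ =
  [ 0.3900   0.0450   0.0650]
  [ 0.0300   0.5600   0.0050]
  [ 0.0725   0.1475   0.6150]
(I − A)⁻¹ = adj(I−A) / det(I−A) ≈
  [   1.0781     0.1244     0.1797]
  [   0.0829     1.5480     0.0138]
  [   0.2004     0.4077     1.7001]
x = (I − A)⁻¹ d = adj(I−A)·d / det(I−A), with det(I−A) = 0.36175:
  x_P = (0.3900·80 + 0.0450·110 + 0.0650·160) / 0.36175 = 46.55 / 0.36175 ≈ 128.7
  x_G = (0.0300·80 + 0.5600·110 + 0.0050·160) / 0.36175 = 64.80 / 0.36175 ≈ 179.1
  x_R = (0.0725·80 + 0.1475·110 + 0.6150·160) / 0.36175 = 120.425 / 0.36175 ≈ 332.9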